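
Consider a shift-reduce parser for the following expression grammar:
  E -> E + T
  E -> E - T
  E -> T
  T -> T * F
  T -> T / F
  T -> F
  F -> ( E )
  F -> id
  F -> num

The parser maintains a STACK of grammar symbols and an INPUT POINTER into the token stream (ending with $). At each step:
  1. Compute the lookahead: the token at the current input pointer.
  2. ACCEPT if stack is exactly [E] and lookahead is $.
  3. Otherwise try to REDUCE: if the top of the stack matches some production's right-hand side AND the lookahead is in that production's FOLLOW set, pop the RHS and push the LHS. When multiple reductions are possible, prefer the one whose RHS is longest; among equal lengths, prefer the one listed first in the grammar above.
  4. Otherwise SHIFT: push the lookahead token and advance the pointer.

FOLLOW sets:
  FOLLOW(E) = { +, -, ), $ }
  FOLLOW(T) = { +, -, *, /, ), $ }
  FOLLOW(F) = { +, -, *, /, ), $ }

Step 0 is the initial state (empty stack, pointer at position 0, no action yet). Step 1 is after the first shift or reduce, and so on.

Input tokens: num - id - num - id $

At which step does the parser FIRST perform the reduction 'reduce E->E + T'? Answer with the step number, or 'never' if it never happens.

Answer: never

Derivation:
Step 1: shift num. Stack=[num] ptr=1 lookahead=- remaining=[- id - num - id $]
Step 2: reduce F->num. Stack=[F] ptr=1 lookahead=- remaining=[- id - num - id $]
Step 3: reduce T->F. Stack=[T] ptr=1 lookahead=- remaining=[- id - num - id $]
Step 4: reduce E->T. Stack=[E] ptr=1 lookahead=- remaining=[- id - num - id $]
Step 5: shift -. Stack=[E -] ptr=2 lookahead=id remaining=[id - num - id $]
Step 6: shift id. Stack=[E - id] ptr=3 lookahead=- remaining=[- num - id $]
Step 7: reduce F->id. Stack=[E - F] ptr=3 lookahead=- remaining=[- num - id $]
Step 8: reduce T->F. Stack=[E - T] ptr=3 lookahead=- remaining=[- num - id $]
Step 9: reduce E->E - T. Stack=[E] ptr=3 lookahead=- remaining=[- num - id $]
Step 10: shift -. Stack=[E -] ptr=4 lookahead=num remaining=[num - id $]
Step 11: shift num. Stack=[E - num] ptr=5 lookahead=- remaining=[- id $]
Step 12: reduce F->num. Stack=[E - F] ptr=5 lookahead=- remaining=[- id $]
Step 13: reduce T->F. Stack=[E - T] ptr=5 lookahead=- remaining=[- id $]
Step 14: reduce E->E - T. Stack=[E] ptr=5 lookahead=- remaining=[- id $]
Step 15: shift -. Stack=[E -] ptr=6 lookahead=id remaining=[id $]
Step 16: shift id. Stack=[E - id] ptr=7 lookahead=$ remaining=[$]
Step 17: reduce F->id. Stack=[E - F] ptr=7 lookahead=$ remaining=[$]
Step 18: reduce T->F. Stack=[E - T] ptr=7 lookahead=$ remaining=[$]
Step 19: reduce E->E - T. Stack=[E] ptr=7 lookahead=$ remaining=[$]
Step 20: accept. Stack=[E] ptr=7 lookahead=$ remaining=[$]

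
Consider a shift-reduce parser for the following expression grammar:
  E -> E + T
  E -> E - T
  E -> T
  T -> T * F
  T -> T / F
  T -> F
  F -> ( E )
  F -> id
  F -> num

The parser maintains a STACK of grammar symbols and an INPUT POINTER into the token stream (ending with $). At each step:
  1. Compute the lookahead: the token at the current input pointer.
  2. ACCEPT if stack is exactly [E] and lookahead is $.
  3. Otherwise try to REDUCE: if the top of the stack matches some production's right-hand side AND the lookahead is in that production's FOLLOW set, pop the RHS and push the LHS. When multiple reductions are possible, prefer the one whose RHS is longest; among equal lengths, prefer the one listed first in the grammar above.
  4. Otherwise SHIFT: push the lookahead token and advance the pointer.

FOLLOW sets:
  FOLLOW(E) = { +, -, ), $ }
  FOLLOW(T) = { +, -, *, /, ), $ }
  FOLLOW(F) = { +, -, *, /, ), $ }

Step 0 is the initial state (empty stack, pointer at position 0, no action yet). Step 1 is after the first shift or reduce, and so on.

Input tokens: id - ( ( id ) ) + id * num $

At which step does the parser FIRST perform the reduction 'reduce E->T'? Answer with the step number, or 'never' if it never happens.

Answer: 4

Derivation:
Step 1: shift id. Stack=[id] ptr=1 lookahead=- remaining=[- ( ( id ) ) + id * num $]
Step 2: reduce F->id. Stack=[F] ptr=1 lookahead=- remaining=[- ( ( id ) ) + id * num $]
Step 3: reduce T->F. Stack=[T] ptr=1 lookahead=- remaining=[- ( ( id ) ) + id * num $]
Step 4: reduce E->T. Stack=[E] ptr=1 lookahead=- remaining=[- ( ( id ) ) + id * num $]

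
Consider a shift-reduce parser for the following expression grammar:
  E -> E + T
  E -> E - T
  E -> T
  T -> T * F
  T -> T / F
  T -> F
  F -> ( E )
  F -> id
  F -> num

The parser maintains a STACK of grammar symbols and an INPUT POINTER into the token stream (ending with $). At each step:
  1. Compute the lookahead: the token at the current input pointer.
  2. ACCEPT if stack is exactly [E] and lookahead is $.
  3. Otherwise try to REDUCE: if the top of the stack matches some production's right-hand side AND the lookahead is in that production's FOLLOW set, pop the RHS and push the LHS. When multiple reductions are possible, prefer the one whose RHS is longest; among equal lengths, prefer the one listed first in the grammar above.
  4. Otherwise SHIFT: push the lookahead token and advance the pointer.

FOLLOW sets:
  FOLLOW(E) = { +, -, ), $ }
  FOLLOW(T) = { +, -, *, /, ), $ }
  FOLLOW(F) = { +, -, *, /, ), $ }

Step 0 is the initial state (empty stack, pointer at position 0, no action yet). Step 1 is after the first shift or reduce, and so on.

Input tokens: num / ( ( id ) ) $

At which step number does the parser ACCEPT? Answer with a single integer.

Answer: 19

Derivation:
Step 1: shift num. Stack=[num] ptr=1 lookahead=/ remaining=[/ ( ( id ) ) $]
Step 2: reduce F->num. Stack=[F] ptr=1 lookahead=/ remaining=[/ ( ( id ) ) $]
Step 3: reduce T->F. Stack=[T] ptr=1 lookahead=/ remaining=[/ ( ( id ) ) $]
Step 4: shift /. Stack=[T /] ptr=2 lookahead=( remaining=[( ( id ) ) $]
Step 5: shift (. Stack=[T / (] ptr=3 lookahead=( remaining=[( id ) ) $]
Step 6: shift (. Stack=[T / ( (] ptr=4 lookahead=id remaining=[id ) ) $]
Step 7: shift id. Stack=[T / ( ( id] ptr=5 lookahead=) remaining=[) ) $]
Step 8: reduce F->id. Stack=[T / ( ( F] ptr=5 lookahead=) remaining=[) ) $]
Step 9: reduce T->F. Stack=[T / ( ( T] ptr=5 lookahead=) remaining=[) ) $]
Step 10: reduce E->T. Stack=[T / ( ( E] ptr=5 lookahead=) remaining=[) ) $]
Step 11: shift ). Stack=[T / ( ( E )] ptr=6 lookahead=) remaining=[) $]
Step 12: reduce F->( E ). Stack=[T / ( F] ptr=6 lookahead=) remaining=[) $]
Step 13: reduce T->F. Stack=[T / ( T] ptr=6 lookahead=) remaining=[) $]
Step 14: reduce E->T. Stack=[T / ( E] ptr=6 lookahead=) remaining=[) $]
Step 15: shift ). Stack=[T / ( E )] ptr=7 lookahead=$ remaining=[$]
Step 16: reduce F->( E ). Stack=[T / F] ptr=7 lookahead=$ remaining=[$]
Step 17: reduce T->T / F. Stack=[T] ptr=7 lookahead=$ remaining=[$]
Step 18: reduce E->T. Stack=[E] ptr=7 lookahead=$ remaining=[$]
Step 19: accept. Stack=[E] ptr=7 lookahead=$ remaining=[$]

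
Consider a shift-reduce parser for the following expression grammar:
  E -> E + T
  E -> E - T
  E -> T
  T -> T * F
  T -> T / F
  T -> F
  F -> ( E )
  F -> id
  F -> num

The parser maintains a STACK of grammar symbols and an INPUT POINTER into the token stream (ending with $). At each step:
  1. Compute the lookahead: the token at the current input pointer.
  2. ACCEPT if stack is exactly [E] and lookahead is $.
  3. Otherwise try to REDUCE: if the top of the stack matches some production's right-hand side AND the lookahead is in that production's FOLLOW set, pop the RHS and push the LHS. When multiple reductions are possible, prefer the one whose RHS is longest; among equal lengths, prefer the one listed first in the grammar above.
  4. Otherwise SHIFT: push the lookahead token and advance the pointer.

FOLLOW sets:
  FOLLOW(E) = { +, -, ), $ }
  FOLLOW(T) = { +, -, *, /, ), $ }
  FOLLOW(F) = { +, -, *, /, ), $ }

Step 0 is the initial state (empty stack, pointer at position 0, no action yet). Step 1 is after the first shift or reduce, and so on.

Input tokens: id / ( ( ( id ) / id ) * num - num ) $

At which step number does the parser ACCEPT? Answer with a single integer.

Answer: 37

Derivation:
Step 1: shift id. Stack=[id] ptr=1 lookahead=/ remaining=[/ ( ( ( id ) / id ) * num - num ) $]
Step 2: reduce F->id. Stack=[F] ptr=1 lookahead=/ remaining=[/ ( ( ( id ) / id ) * num - num ) $]
Step 3: reduce T->F. Stack=[T] ptr=1 lookahead=/ remaining=[/ ( ( ( id ) / id ) * num - num ) $]
Step 4: shift /. Stack=[T /] ptr=2 lookahead=( remaining=[( ( ( id ) / id ) * num - num ) $]
Step 5: shift (. Stack=[T / (] ptr=3 lookahead=( remaining=[( ( id ) / id ) * num - num ) $]
Step 6: shift (. Stack=[T / ( (] ptr=4 lookahead=( remaining=[( id ) / id ) * num - num ) $]
Step 7: shift (. Stack=[T / ( ( (] ptr=5 lookahead=id remaining=[id ) / id ) * num - num ) $]
Step 8: shift id. Stack=[T / ( ( ( id] ptr=6 lookahead=) remaining=[) / id ) * num - num ) $]
Step 9: reduce F->id. Stack=[T / ( ( ( F] ptr=6 lookahead=) remaining=[) / id ) * num - num ) $]
Step 10: reduce T->F. Stack=[T / ( ( ( T] ptr=6 lookahead=) remaining=[) / id ) * num - num ) $]
Step 11: reduce E->T. Stack=[T / ( ( ( E] ptr=6 lookahead=) remaining=[) / id ) * num - num ) $]
Step 12: shift ). Stack=[T / ( ( ( E )] ptr=7 lookahead=/ remaining=[/ id ) * num - num ) $]
Step 13: reduce F->( E ). Stack=[T / ( ( F] ptr=7 lookahead=/ remaining=[/ id ) * num - num ) $]
Step 14: reduce T->F. Stack=[T / ( ( T] ptr=7 lookahead=/ remaining=[/ id ) * num - num ) $]
Step 15: shift /. Stack=[T / ( ( T /] ptr=8 lookahead=id remaining=[id ) * num - num ) $]
Step 16: shift id. Stack=[T / ( ( T / id] ptr=9 lookahead=) remaining=[) * num - num ) $]
Step 17: reduce F->id. Stack=[T / ( ( T / F] ptr=9 lookahead=) remaining=[) * num - num ) $]
Step 18: reduce T->T / F. Stack=[T / ( ( T] ptr=9 lookahead=) remaining=[) * num - num ) $]
Step 19: reduce E->T. Stack=[T / ( ( E] ptr=9 lookahead=) remaining=[) * num - num ) $]
Step 20: shift ). Stack=[T / ( ( E )] ptr=10 lookahead=* remaining=[* num - num ) $]
Step 21: reduce F->( E ). Stack=[T / ( F] ptr=10 lookahead=* remaining=[* num - num ) $]
Step 22: reduce T->F. Stack=[T / ( T] ptr=10 lookahead=* remaining=[* num - num ) $]
Step 23: shift *. Stack=[T / ( T *] ptr=11 lookahead=num remaining=[num - num ) $]
Step 24: shift num. Stack=[T / ( T * num] ptr=12 lookahead=- remaining=[- num ) $]
Step 25: reduce F->num. Stack=[T / ( T * F] ptr=12 lookahead=- remaining=[- num ) $]
Step 26: reduce T->T * F. Stack=[T / ( T] ptr=12 lookahead=- remaining=[- num ) $]
Step 27: reduce E->T. Stack=[T / ( E] ptr=12 lookahead=- remaining=[- num ) $]
Step 28: shift -. Stack=[T / ( E -] ptr=13 lookahead=num remaining=[num ) $]
Step 29: shift num. Stack=[T / ( E - num] ptr=14 lookahead=) remaining=[) $]
Step 30: reduce F->num. Stack=[T / ( E - F] ptr=14 lookahead=) remaining=[) $]
Step 31: reduce T->F. Stack=[T / ( E - T] ptr=14 lookahead=) remaining=[) $]
Step 32: reduce E->E - T. Stack=[T / ( E] ptr=14 lookahead=) remaining=[) $]
Step 33: shift ). Stack=[T / ( E )] ptr=15 lookahead=$ remaining=[$]
Step 34: reduce F->( E ). Stack=[T / F] ptr=15 lookahead=$ remaining=[$]
Step 35: reduce T->T / F. Stack=[T] ptr=15 lookahead=$ remaining=[$]
Step 36: reduce E->T. Stack=[E] ptr=15 lookahead=$ remaining=[$]
Step 37: accept. Stack=[E] ptr=15 lookahead=$ remaining=[$]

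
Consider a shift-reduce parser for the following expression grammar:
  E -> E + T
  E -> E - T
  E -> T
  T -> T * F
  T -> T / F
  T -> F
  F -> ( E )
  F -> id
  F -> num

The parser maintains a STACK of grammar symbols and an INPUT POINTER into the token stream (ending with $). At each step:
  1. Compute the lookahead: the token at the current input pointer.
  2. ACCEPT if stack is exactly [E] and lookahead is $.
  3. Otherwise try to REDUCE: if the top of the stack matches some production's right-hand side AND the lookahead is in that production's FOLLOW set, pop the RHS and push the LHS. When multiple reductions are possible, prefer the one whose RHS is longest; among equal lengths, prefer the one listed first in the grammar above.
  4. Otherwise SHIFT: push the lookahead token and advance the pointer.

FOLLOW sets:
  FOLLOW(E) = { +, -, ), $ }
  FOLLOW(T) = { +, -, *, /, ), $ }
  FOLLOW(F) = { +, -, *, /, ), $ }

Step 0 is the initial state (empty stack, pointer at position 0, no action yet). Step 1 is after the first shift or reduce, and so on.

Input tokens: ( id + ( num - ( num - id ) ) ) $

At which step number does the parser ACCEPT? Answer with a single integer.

Answer: 35

Derivation:
Step 1: shift (. Stack=[(] ptr=1 lookahead=id remaining=[id + ( num - ( num - id ) ) ) $]
Step 2: shift id. Stack=[( id] ptr=2 lookahead=+ remaining=[+ ( num - ( num - id ) ) ) $]
Step 3: reduce F->id. Stack=[( F] ptr=2 lookahead=+ remaining=[+ ( num - ( num - id ) ) ) $]
Step 4: reduce T->F. Stack=[( T] ptr=2 lookahead=+ remaining=[+ ( num - ( num - id ) ) ) $]
Step 5: reduce E->T. Stack=[( E] ptr=2 lookahead=+ remaining=[+ ( num - ( num - id ) ) ) $]
Step 6: shift +. Stack=[( E +] ptr=3 lookahead=( remaining=[( num - ( num - id ) ) ) $]
Step 7: shift (. Stack=[( E + (] ptr=4 lookahead=num remaining=[num - ( num - id ) ) ) $]
Step 8: shift num. Stack=[( E + ( num] ptr=5 lookahead=- remaining=[- ( num - id ) ) ) $]
Step 9: reduce F->num. Stack=[( E + ( F] ptr=5 lookahead=- remaining=[- ( num - id ) ) ) $]
Step 10: reduce T->F. Stack=[( E + ( T] ptr=5 lookahead=- remaining=[- ( num - id ) ) ) $]
Step 11: reduce E->T. Stack=[( E + ( E] ptr=5 lookahead=- remaining=[- ( num - id ) ) ) $]
Step 12: shift -. Stack=[( E + ( E -] ptr=6 lookahead=( remaining=[( num - id ) ) ) $]
Step 13: shift (. Stack=[( E + ( E - (] ptr=7 lookahead=num remaining=[num - id ) ) ) $]
Step 14: shift num. Stack=[( E + ( E - ( num] ptr=8 lookahead=- remaining=[- id ) ) ) $]
Step 15: reduce F->num. Stack=[( E + ( E - ( F] ptr=8 lookahead=- remaining=[- id ) ) ) $]
Step 16: reduce T->F. Stack=[( E + ( E - ( T] ptr=8 lookahead=- remaining=[- id ) ) ) $]
Step 17: reduce E->T. Stack=[( E + ( E - ( E] ptr=8 lookahead=- remaining=[- id ) ) ) $]
Step 18: shift -. Stack=[( E + ( E - ( E -] ptr=9 lookahead=id remaining=[id ) ) ) $]
Step 19: shift id. Stack=[( E + ( E - ( E - id] ptr=10 lookahead=) remaining=[) ) ) $]
Step 20: reduce F->id. Stack=[( E + ( E - ( E - F] ptr=10 lookahead=) remaining=[) ) ) $]
Step 21: reduce T->F. Stack=[( E + ( E - ( E - T] ptr=10 lookahead=) remaining=[) ) ) $]
Step 22: reduce E->E - T. Stack=[( E + ( E - ( E] ptr=10 lookahead=) remaining=[) ) ) $]
Step 23: shift ). Stack=[( E + ( E - ( E )] ptr=11 lookahead=) remaining=[) ) $]
Step 24: reduce F->( E ). Stack=[( E + ( E - F] ptr=11 lookahead=) remaining=[) ) $]
Step 25: reduce T->F. Stack=[( E + ( E - T] ptr=11 lookahead=) remaining=[) ) $]
Step 26: reduce E->E - T. Stack=[( E + ( E] ptr=11 lookahead=) remaining=[) ) $]
Step 27: shift ). Stack=[( E + ( E )] ptr=12 lookahead=) remaining=[) $]
Step 28: reduce F->( E ). Stack=[( E + F] ptr=12 lookahead=) remaining=[) $]
Step 29: reduce T->F. Stack=[( E + T] ptr=12 lookahead=) remaining=[) $]
Step 30: reduce E->E + T. Stack=[( E] ptr=12 lookahead=) remaining=[) $]
Step 31: shift ). Stack=[( E )] ptr=13 lookahead=$ remaining=[$]
Step 32: reduce F->( E ). Stack=[F] ptr=13 lookahead=$ remaining=[$]
Step 33: reduce T->F. Stack=[T] ptr=13 lookahead=$ remaining=[$]
Step 34: reduce E->T. Stack=[E] ptr=13 lookahead=$ remaining=[$]
Step 35: accept. Stack=[E] ptr=13 lookahead=$ remaining=[$]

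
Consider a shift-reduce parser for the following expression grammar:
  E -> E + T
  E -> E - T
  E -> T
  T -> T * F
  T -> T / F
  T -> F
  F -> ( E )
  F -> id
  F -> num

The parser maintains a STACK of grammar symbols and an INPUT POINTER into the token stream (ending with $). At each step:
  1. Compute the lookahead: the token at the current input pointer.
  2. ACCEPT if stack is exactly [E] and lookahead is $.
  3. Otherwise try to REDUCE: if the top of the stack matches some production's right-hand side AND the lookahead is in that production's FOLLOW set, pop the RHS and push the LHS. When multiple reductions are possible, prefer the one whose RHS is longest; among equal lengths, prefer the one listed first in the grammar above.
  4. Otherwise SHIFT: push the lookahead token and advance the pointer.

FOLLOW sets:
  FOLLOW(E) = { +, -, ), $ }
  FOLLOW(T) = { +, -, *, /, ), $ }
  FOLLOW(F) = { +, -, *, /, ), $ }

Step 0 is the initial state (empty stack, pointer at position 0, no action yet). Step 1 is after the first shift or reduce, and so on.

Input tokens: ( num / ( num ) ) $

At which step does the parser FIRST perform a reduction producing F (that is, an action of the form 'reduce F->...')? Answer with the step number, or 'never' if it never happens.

Answer: 3

Derivation:
Step 1: shift (. Stack=[(] ptr=1 lookahead=num remaining=[num / ( num ) ) $]
Step 2: shift num. Stack=[( num] ptr=2 lookahead=/ remaining=[/ ( num ) ) $]
Step 3: reduce F->num. Stack=[( F] ptr=2 lookahead=/ remaining=[/ ( num ) ) $]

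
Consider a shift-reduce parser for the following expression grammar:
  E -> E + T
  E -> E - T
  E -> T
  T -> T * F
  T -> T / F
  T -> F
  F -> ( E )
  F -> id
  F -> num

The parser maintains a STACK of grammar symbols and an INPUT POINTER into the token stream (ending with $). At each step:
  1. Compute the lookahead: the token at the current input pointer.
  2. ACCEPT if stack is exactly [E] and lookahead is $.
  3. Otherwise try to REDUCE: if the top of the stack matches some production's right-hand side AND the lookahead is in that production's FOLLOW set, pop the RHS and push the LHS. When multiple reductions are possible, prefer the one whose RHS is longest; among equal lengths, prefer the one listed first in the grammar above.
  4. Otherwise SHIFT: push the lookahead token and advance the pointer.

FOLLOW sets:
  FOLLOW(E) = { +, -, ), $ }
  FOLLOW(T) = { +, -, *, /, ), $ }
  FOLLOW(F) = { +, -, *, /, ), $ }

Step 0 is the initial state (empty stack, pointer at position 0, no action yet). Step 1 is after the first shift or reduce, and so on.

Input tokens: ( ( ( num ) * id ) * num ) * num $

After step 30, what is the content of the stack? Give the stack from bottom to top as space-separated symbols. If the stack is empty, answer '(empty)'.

Step 1: shift (. Stack=[(] ptr=1 lookahead=( remaining=[( ( num ) * id ) * num ) * num $]
Step 2: shift (. Stack=[( (] ptr=2 lookahead=( remaining=[( num ) * id ) * num ) * num $]
Step 3: shift (. Stack=[( ( (] ptr=3 lookahead=num remaining=[num ) * id ) * num ) * num $]
Step 4: shift num. Stack=[( ( ( num] ptr=4 lookahead=) remaining=[) * id ) * num ) * num $]
Step 5: reduce F->num. Stack=[( ( ( F] ptr=4 lookahead=) remaining=[) * id ) * num ) * num $]
Step 6: reduce T->F. Stack=[( ( ( T] ptr=4 lookahead=) remaining=[) * id ) * num ) * num $]
Step 7: reduce E->T. Stack=[( ( ( E] ptr=4 lookahead=) remaining=[) * id ) * num ) * num $]
Step 8: shift ). Stack=[( ( ( E )] ptr=5 lookahead=* remaining=[* id ) * num ) * num $]
Step 9: reduce F->( E ). Stack=[( ( F] ptr=5 lookahead=* remaining=[* id ) * num ) * num $]
Step 10: reduce T->F. Stack=[( ( T] ptr=5 lookahead=* remaining=[* id ) * num ) * num $]
Step 11: shift *. Stack=[( ( T *] ptr=6 lookahead=id remaining=[id ) * num ) * num $]
Step 12: shift id. Stack=[( ( T * id] ptr=7 lookahead=) remaining=[) * num ) * num $]
Step 13: reduce F->id. Stack=[( ( T * F] ptr=7 lookahead=) remaining=[) * num ) * num $]
Step 14: reduce T->T * F. Stack=[( ( T] ptr=7 lookahead=) remaining=[) * num ) * num $]
Step 15: reduce E->T. Stack=[( ( E] ptr=7 lookahead=) remaining=[) * num ) * num $]
Step 16: shift ). Stack=[( ( E )] ptr=8 lookahead=* remaining=[* num ) * num $]
Step 17: reduce F->( E ). Stack=[( F] ptr=8 lookahead=* remaining=[* num ) * num $]
Step 18: reduce T->F. Stack=[( T] ptr=8 lookahead=* remaining=[* num ) * num $]
Step 19: shift *. Stack=[( T *] ptr=9 lookahead=num remaining=[num ) * num $]
Step 20: shift num. Stack=[( T * num] ptr=10 lookahead=) remaining=[) * num $]
Step 21: reduce F->num. Stack=[( T * F] ptr=10 lookahead=) remaining=[) * num $]
Step 22: reduce T->T * F. Stack=[( T] ptr=10 lookahead=) remaining=[) * num $]
Step 23: reduce E->T. Stack=[( E] ptr=10 lookahead=) remaining=[) * num $]
Step 24: shift ). Stack=[( E )] ptr=11 lookahead=* remaining=[* num $]
Step 25: reduce F->( E ). Stack=[F] ptr=11 lookahead=* remaining=[* num $]
Step 26: reduce T->F. Stack=[T] ptr=11 lookahead=* remaining=[* num $]
Step 27: shift *. Stack=[T *] ptr=12 lookahead=num remaining=[num $]
Step 28: shift num. Stack=[T * num] ptr=13 lookahead=$ remaining=[$]
Step 29: reduce F->num. Stack=[T * F] ptr=13 lookahead=$ remaining=[$]
Step 30: reduce T->T * F. Stack=[T] ptr=13 lookahead=$ remaining=[$]

Answer: T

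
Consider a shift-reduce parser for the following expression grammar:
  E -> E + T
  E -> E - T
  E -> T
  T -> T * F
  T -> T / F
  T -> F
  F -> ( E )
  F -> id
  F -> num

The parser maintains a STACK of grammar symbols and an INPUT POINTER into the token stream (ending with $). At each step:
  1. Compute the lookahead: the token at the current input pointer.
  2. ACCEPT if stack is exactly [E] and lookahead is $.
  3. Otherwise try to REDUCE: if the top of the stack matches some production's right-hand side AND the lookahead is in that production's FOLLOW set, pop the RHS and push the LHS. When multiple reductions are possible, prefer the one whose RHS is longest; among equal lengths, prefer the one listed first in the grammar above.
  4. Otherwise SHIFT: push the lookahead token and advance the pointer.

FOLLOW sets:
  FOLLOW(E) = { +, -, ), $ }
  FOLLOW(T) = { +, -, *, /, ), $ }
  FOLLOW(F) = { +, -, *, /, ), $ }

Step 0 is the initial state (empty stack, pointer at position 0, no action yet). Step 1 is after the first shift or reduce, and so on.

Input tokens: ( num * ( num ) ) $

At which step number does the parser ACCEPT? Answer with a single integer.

Answer: 19

Derivation:
Step 1: shift (. Stack=[(] ptr=1 lookahead=num remaining=[num * ( num ) ) $]
Step 2: shift num. Stack=[( num] ptr=2 lookahead=* remaining=[* ( num ) ) $]
Step 3: reduce F->num. Stack=[( F] ptr=2 lookahead=* remaining=[* ( num ) ) $]
Step 4: reduce T->F. Stack=[( T] ptr=2 lookahead=* remaining=[* ( num ) ) $]
Step 5: shift *. Stack=[( T *] ptr=3 lookahead=( remaining=[( num ) ) $]
Step 6: shift (. Stack=[( T * (] ptr=4 lookahead=num remaining=[num ) ) $]
Step 7: shift num. Stack=[( T * ( num] ptr=5 lookahead=) remaining=[) ) $]
Step 8: reduce F->num. Stack=[( T * ( F] ptr=5 lookahead=) remaining=[) ) $]
Step 9: reduce T->F. Stack=[( T * ( T] ptr=5 lookahead=) remaining=[) ) $]
Step 10: reduce E->T. Stack=[( T * ( E] ptr=5 lookahead=) remaining=[) ) $]
Step 11: shift ). Stack=[( T * ( E )] ptr=6 lookahead=) remaining=[) $]
Step 12: reduce F->( E ). Stack=[( T * F] ptr=6 lookahead=) remaining=[) $]
Step 13: reduce T->T * F. Stack=[( T] ptr=6 lookahead=) remaining=[) $]
Step 14: reduce E->T. Stack=[( E] ptr=6 lookahead=) remaining=[) $]
Step 15: shift ). Stack=[( E )] ptr=7 lookahead=$ remaining=[$]
Step 16: reduce F->( E ). Stack=[F] ptr=7 lookahead=$ remaining=[$]
Step 17: reduce T->F. Stack=[T] ptr=7 lookahead=$ remaining=[$]
Step 18: reduce E->T. Stack=[E] ptr=7 lookahead=$ remaining=[$]
Step 19: accept. Stack=[E] ptr=7 lookahead=$ remaining=[$]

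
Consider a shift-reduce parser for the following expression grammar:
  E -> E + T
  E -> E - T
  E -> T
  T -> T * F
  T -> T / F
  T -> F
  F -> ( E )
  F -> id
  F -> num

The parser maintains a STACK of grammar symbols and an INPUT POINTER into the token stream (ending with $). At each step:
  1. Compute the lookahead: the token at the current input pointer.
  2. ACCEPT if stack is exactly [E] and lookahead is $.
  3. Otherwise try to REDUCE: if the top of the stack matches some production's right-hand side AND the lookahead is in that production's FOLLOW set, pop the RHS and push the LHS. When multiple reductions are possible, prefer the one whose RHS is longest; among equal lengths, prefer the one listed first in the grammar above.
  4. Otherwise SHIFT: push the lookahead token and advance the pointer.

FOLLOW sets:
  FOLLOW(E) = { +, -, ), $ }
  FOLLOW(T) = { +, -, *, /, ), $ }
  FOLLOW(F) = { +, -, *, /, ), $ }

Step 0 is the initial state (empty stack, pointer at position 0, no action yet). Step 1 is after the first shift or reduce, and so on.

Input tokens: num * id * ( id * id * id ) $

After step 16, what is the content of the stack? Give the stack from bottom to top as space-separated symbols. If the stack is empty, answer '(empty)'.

Answer: T * ( T

Derivation:
Step 1: shift num. Stack=[num] ptr=1 lookahead=* remaining=[* id * ( id * id * id ) $]
Step 2: reduce F->num. Stack=[F] ptr=1 lookahead=* remaining=[* id * ( id * id * id ) $]
Step 3: reduce T->F. Stack=[T] ptr=1 lookahead=* remaining=[* id * ( id * id * id ) $]
Step 4: shift *. Stack=[T *] ptr=2 lookahead=id remaining=[id * ( id * id * id ) $]
Step 5: shift id. Stack=[T * id] ptr=3 lookahead=* remaining=[* ( id * id * id ) $]
Step 6: reduce F->id. Stack=[T * F] ptr=3 lookahead=* remaining=[* ( id * id * id ) $]
Step 7: reduce T->T * F. Stack=[T] ptr=3 lookahead=* remaining=[* ( id * id * id ) $]
Step 8: shift *. Stack=[T *] ptr=4 lookahead=( remaining=[( id * id * id ) $]
Step 9: shift (. Stack=[T * (] ptr=5 lookahead=id remaining=[id * id * id ) $]
Step 10: shift id. Stack=[T * ( id] ptr=6 lookahead=* remaining=[* id * id ) $]
Step 11: reduce F->id. Stack=[T * ( F] ptr=6 lookahead=* remaining=[* id * id ) $]
Step 12: reduce T->F. Stack=[T * ( T] ptr=6 lookahead=* remaining=[* id * id ) $]
Step 13: shift *. Stack=[T * ( T *] ptr=7 lookahead=id remaining=[id * id ) $]
Step 14: shift id. Stack=[T * ( T * id] ptr=8 lookahead=* remaining=[* id ) $]
Step 15: reduce F->id. Stack=[T * ( T * F] ptr=8 lookahead=* remaining=[* id ) $]
Step 16: reduce T->T * F. Stack=[T * ( T] ptr=8 lookahead=* remaining=[* id ) $]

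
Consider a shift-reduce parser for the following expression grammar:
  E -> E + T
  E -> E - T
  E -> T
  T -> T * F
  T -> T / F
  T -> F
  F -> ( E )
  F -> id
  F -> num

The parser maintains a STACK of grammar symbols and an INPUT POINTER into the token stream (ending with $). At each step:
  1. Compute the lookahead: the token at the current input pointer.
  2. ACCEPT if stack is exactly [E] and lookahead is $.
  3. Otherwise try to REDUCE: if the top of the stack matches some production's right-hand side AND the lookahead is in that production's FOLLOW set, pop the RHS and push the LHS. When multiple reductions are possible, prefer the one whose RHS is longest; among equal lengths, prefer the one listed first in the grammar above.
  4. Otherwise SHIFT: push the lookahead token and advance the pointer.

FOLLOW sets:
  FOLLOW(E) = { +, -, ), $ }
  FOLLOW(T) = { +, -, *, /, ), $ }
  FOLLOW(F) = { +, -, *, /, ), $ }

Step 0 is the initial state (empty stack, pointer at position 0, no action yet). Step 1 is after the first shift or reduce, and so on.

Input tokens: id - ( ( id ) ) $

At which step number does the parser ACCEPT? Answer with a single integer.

Step 1: shift id. Stack=[id] ptr=1 lookahead=- remaining=[- ( ( id ) ) $]
Step 2: reduce F->id. Stack=[F] ptr=1 lookahead=- remaining=[- ( ( id ) ) $]
Step 3: reduce T->F. Stack=[T] ptr=1 lookahead=- remaining=[- ( ( id ) ) $]
Step 4: reduce E->T. Stack=[E] ptr=1 lookahead=- remaining=[- ( ( id ) ) $]
Step 5: shift -. Stack=[E -] ptr=2 lookahead=( remaining=[( ( id ) ) $]
Step 6: shift (. Stack=[E - (] ptr=3 lookahead=( remaining=[( id ) ) $]
Step 7: shift (. Stack=[E - ( (] ptr=4 lookahead=id remaining=[id ) ) $]
Step 8: shift id. Stack=[E - ( ( id] ptr=5 lookahead=) remaining=[) ) $]
Step 9: reduce F->id. Stack=[E - ( ( F] ptr=5 lookahead=) remaining=[) ) $]
Step 10: reduce T->F. Stack=[E - ( ( T] ptr=5 lookahead=) remaining=[) ) $]
Step 11: reduce E->T. Stack=[E - ( ( E] ptr=5 lookahead=) remaining=[) ) $]
Step 12: shift ). Stack=[E - ( ( E )] ptr=6 lookahead=) remaining=[) $]
Step 13: reduce F->( E ). Stack=[E - ( F] ptr=6 lookahead=) remaining=[) $]
Step 14: reduce T->F. Stack=[E - ( T] ptr=6 lookahead=) remaining=[) $]
Step 15: reduce E->T. Stack=[E - ( E] ptr=6 lookahead=) remaining=[) $]
Step 16: shift ). Stack=[E - ( E )] ptr=7 lookahead=$ remaining=[$]
Step 17: reduce F->( E ). Stack=[E - F] ptr=7 lookahead=$ remaining=[$]
Step 18: reduce T->F. Stack=[E - T] ptr=7 lookahead=$ remaining=[$]
Step 19: reduce E->E - T. Stack=[E] ptr=7 lookahead=$ remaining=[$]
Step 20: accept. Stack=[E] ptr=7 lookahead=$ remaining=[$]

Answer: 20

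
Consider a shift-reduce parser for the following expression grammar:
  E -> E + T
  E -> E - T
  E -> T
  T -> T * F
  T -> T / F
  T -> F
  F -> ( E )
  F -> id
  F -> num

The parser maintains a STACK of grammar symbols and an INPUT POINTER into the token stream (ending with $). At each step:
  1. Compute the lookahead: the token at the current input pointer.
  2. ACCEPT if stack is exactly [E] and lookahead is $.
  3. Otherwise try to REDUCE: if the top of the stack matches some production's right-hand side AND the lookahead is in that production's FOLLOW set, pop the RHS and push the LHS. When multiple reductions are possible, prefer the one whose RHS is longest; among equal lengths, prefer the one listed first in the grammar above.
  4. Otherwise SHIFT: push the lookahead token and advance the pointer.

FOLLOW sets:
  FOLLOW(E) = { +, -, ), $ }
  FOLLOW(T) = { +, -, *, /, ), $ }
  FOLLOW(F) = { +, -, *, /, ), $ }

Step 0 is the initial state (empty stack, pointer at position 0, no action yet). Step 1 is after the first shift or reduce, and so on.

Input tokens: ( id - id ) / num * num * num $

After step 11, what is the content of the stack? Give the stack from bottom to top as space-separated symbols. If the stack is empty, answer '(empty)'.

Step 1: shift (. Stack=[(] ptr=1 lookahead=id remaining=[id - id ) / num * num * num $]
Step 2: shift id. Stack=[( id] ptr=2 lookahead=- remaining=[- id ) / num * num * num $]
Step 3: reduce F->id. Stack=[( F] ptr=2 lookahead=- remaining=[- id ) / num * num * num $]
Step 4: reduce T->F. Stack=[( T] ptr=2 lookahead=- remaining=[- id ) / num * num * num $]
Step 5: reduce E->T. Stack=[( E] ptr=2 lookahead=- remaining=[- id ) / num * num * num $]
Step 6: shift -. Stack=[( E -] ptr=3 lookahead=id remaining=[id ) / num * num * num $]
Step 7: shift id. Stack=[( E - id] ptr=4 lookahead=) remaining=[) / num * num * num $]
Step 8: reduce F->id. Stack=[( E - F] ptr=4 lookahead=) remaining=[) / num * num * num $]
Step 9: reduce T->F. Stack=[( E - T] ptr=4 lookahead=) remaining=[) / num * num * num $]
Step 10: reduce E->E - T. Stack=[( E] ptr=4 lookahead=) remaining=[) / num * num * num $]
Step 11: shift ). Stack=[( E )] ptr=5 lookahead=/ remaining=[/ num * num * num $]

Answer: ( E )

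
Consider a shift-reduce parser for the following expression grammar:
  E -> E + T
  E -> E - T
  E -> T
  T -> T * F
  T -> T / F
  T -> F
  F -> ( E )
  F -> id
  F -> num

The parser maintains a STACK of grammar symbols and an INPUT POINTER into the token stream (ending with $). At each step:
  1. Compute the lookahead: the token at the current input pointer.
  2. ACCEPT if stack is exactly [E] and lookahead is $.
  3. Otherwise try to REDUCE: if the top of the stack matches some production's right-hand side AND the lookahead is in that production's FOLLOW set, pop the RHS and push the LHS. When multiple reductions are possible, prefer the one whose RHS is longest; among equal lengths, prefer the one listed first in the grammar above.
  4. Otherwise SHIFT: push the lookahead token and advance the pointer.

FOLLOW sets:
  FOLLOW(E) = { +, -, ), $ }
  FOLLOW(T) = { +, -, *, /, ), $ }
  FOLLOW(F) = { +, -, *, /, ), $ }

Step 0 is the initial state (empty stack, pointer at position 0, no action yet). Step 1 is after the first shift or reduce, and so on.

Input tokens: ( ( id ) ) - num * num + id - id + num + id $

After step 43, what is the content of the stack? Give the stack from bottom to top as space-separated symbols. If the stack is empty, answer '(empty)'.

Step 1: shift (. Stack=[(] ptr=1 lookahead=( remaining=[( id ) ) - num * num + id - id + num + id $]
Step 2: shift (. Stack=[( (] ptr=2 lookahead=id remaining=[id ) ) - num * num + id - id + num + id $]
Step 3: shift id. Stack=[( ( id] ptr=3 lookahead=) remaining=[) ) - num * num + id - id + num + id $]
Step 4: reduce F->id. Stack=[( ( F] ptr=3 lookahead=) remaining=[) ) - num * num + id - id + num + id $]
Step 5: reduce T->F. Stack=[( ( T] ptr=3 lookahead=) remaining=[) ) - num * num + id - id + num + id $]
Step 6: reduce E->T. Stack=[( ( E] ptr=3 lookahead=) remaining=[) ) - num * num + id - id + num + id $]
Step 7: shift ). Stack=[( ( E )] ptr=4 lookahead=) remaining=[) - num * num + id - id + num + id $]
Step 8: reduce F->( E ). Stack=[( F] ptr=4 lookahead=) remaining=[) - num * num + id - id + num + id $]
Step 9: reduce T->F. Stack=[( T] ptr=4 lookahead=) remaining=[) - num * num + id - id + num + id $]
Step 10: reduce E->T. Stack=[( E] ptr=4 lookahead=) remaining=[) - num * num + id - id + num + id $]
Step 11: shift ). Stack=[( E )] ptr=5 lookahead=- remaining=[- num * num + id - id + num + id $]
Step 12: reduce F->( E ). Stack=[F] ptr=5 lookahead=- remaining=[- num * num + id - id + num + id $]
Step 13: reduce T->F. Stack=[T] ptr=5 lookahead=- remaining=[- num * num + id - id + num + id $]
Step 14: reduce E->T. Stack=[E] ptr=5 lookahead=- remaining=[- num * num + id - id + num + id $]
Step 15: shift -. Stack=[E -] ptr=6 lookahead=num remaining=[num * num + id - id + num + id $]
Step 16: shift num. Stack=[E - num] ptr=7 lookahead=* remaining=[* num + id - id + num + id $]
Step 17: reduce F->num. Stack=[E - F] ptr=7 lookahead=* remaining=[* num + id - id + num + id $]
Step 18: reduce T->F. Stack=[E - T] ptr=7 lookahead=* remaining=[* num + id - id + num + id $]
Step 19: shift *. Stack=[E - T *] ptr=8 lookahead=num remaining=[num + id - id + num + id $]
Step 20: shift num. Stack=[E - T * num] ptr=9 lookahead=+ remaining=[+ id - id + num + id $]
Step 21: reduce F->num. Stack=[E - T * F] ptr=9 lookahead=+ remaining=[+ id - id + num + id $]
Step 22: reduce T->T * F. Stack=[E - T] ptr=9 lookahead=+ remaining=[+ id - id + num + id $]
Step 23: reduce E->E - T. Stack=[E] ptr=9 lookahead=+ remaining=[+ id - id + num + id $]
Step 24: shift +. Stack=[E +] ptr=10 lookahead=id remaining=[id - id + num + id $]
Step 25: shift id. Stack=[E + id] ptr=11 lookahead=- remaining=[- id + num + id $]
Step 26: reduce F->id. Stack=[E + F] ptr=11 lookahead=- remaining=[- id + num + id $]
Step 27: reduce T->F. Stack=[E + T] ptr=11 lookahead=- remaining=[- id + num + id $]
Step 28: reduce E->E + T. Stack=[E] ptr=11 lookahead=- remaining=[- id + num + id $]
Step 29: shift -. Stack=[E -] ptr=12 lookahead=id remaining=[id + num + id $]
Step 30: shift id. Stack=[E - id] ptr=13 lookahead=+ remaining=[+ num + id $]
Step 31: reduce F->id. Stack=[E - F] ptr=13 lookahead=+ remaining=[+ num + id $]
Step 32: reduce T->F. Stack=[E - T] ptr=13 lookahead=+ remaining=[+ num + id $]
Step 33: reduce E->E - T. Stack=[E] ptr=13 lookahead=+ remaining=[+ num + id $]
Step 34: shift +. Stack=[E +] ptr=14 lookahead=num remaining=[num + id $]
Step 35: shift num. Stack=[E + num] ptr=15 lookahead=+ remaining=[+ id $]
Step 36: reduce F->num. Stack=[E + F] ptr=15 lookahead=+ remaining=[+ id $]
Step 37: reduce T->F. Stack=[E + T] ptr=15 lookahead=+ remaining=[+ id $]
Step 38: reduce E->E + T. Stack=[E] ptr=15 lookahead=+ remaining=[+ id $]
Step 39: shift +. Stack=[E +] ptr=16 lookahead=id remaining=[id $]
Step 40: shift id. Stack=[E + id] ptr=17 lookahead=$ remaining=[$]
Step 41: reduce F->id. Stack=[E + F] ptr=17 lookahead=$ remaining=[$]
Step 42: reduce T->F. Stack=[E + T] ptr=17 lookahead=$ remaining=[$]
Step 43: reduce E->E + T. Stack=[E] ptr=17 lookahead=$ remaining=[$]

Answer: E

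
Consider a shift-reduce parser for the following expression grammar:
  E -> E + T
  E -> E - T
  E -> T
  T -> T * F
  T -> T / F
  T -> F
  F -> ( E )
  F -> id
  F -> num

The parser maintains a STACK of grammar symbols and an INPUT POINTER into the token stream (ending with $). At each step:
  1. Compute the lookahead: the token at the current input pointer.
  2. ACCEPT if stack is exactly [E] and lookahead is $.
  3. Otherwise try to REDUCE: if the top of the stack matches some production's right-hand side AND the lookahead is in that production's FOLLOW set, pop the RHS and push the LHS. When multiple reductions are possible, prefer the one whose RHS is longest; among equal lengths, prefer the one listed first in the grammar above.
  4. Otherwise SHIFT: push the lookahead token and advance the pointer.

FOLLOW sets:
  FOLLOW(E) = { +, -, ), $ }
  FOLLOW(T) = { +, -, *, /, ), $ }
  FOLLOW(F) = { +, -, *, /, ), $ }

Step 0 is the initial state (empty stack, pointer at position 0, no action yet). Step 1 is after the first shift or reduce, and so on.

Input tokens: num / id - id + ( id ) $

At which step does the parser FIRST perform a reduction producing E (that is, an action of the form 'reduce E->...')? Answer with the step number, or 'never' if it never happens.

Answer: 8

Derivation:
Step 1: shift num. Stack=[num] ptr=1 lookahead=/ remaining=[/ id - id + ( id ) $]
Step 2: reduce F->num. Stack=[F] ptr=1 lookahead=/ remaining=[/ id - id + ( id ) $]
Step 3: reduce T->F. Stack=[T] ptr=1 lookahead=/ remaining=[/ id - id + ( id ) $]
Step 4: shift /. Stack=[T /] ptr=2 lookahead=id remaining=[id - id + ( id ) $]
Step 5: shift id. Stack=[T / id] ptr=3 lookahead=- remaining=[- id + ( id ) $]
Step 6: reduce F->id. Stack=[T / F] ptr=3 lookahead=- remaining=[- id + ( id ) $]
Step 7: reduce T->T / F. Stack=[T] ptr=3 lookahead=- remaining=[- id + ( id ) $]
Step 8: reduce E->T. Stack=[E] ptr=3 lookahead=- remaining=[- id + ( id ) $]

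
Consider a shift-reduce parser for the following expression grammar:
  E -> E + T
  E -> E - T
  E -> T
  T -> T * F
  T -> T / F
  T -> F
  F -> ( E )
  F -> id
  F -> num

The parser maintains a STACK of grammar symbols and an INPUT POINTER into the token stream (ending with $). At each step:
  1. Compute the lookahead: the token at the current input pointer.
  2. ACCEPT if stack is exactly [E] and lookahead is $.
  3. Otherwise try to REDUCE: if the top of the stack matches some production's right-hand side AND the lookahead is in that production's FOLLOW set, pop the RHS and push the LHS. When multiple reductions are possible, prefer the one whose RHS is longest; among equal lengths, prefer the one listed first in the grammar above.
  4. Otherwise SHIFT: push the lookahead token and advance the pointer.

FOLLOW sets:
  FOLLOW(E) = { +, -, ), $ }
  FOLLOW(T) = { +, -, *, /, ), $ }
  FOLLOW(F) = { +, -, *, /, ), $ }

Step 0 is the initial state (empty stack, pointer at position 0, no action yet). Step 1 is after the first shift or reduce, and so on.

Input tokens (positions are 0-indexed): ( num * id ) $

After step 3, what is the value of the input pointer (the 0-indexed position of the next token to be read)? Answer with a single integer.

Answer: 2

Derivation:
Step 1: shift (. Stack=[(] ptr=1 lookahead=num remaining=[num * id ) $]
Step 2: shift num. Stack=[( num] ptr=2 lookahead=* remaining=[* id ) $]
Step 3: reduce F->num. Stack=[( F] ptr=2 lookahead=* remaining=[* id ) $]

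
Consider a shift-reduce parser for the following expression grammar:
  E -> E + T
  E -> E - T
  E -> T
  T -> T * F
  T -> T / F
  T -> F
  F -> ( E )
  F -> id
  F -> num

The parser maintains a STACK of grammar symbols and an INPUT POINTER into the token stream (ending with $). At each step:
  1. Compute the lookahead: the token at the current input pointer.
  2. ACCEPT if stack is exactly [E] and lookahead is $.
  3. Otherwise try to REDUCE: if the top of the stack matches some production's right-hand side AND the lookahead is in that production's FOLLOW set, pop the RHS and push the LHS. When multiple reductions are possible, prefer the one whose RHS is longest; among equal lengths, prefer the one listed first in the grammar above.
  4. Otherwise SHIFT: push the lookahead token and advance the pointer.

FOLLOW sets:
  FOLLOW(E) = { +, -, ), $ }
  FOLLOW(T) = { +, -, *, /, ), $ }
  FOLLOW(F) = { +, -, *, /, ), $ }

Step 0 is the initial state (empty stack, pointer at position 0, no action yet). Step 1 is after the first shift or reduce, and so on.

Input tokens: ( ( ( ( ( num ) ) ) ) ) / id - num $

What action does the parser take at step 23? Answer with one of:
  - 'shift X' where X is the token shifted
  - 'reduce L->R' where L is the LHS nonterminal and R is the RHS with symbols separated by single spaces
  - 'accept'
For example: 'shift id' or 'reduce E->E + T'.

Answer: reduce F->( E )

Derivation:
Step 1: shift (. Stack=[(] ptr=1 lookahead=( remaining=[( ( ( ( num ) ) ) ) ) / id - num $]
Step 2: shift (. Stack=[( (] ptr=2 lookahead=( remaining=[( ( ( num ) ) ) ) ) / id - num $]
Step 3: shift (. Stack=[( ( (] ptr=3 lookahead=( remaining=[( ( num ) ) ) ) ) / id - num $]
Step 4: shift (. Stack=[( ( ( (] ptr=4 lookahead=( remaining=[( num ) ) ) ) ) / id - num $]
Step 5: shift (. Stack=[( ( ( ( (] ptr=5 lookahead=num remaining=[num ) ) ) ) ) / id - num $]
Step 6: shift num. Stack=[( ( ( ( ( num] ptr=6 lookahead=) remaining=[) ) ) ) ) / id - num $]
Step 7: reduce F->num. Stack=[( ( ( ( ( F] ptr=6 lookahead=) remaining=[) ) ) ) ) / id - num $]
Step 8: reduce T->F. Stack=[( ( ( ( ( T] ptr=6 lookahead=) remaining=[) ) ) ) ) / id - num $]
Step 9: reduce E->T. Stack=[( ( ( ( ( E] ptr=6 lookahead=) remaining=[) ) ) ) ) / id - num $]
Step 10: shift ). Stack=[( ( ( ( ( E )] ptr=7 lookahead=) remaining=[) ) ) ) / id - num $]
Step 11: reduce F->( E ). Stack=[( ( ( ( F] ptr=7 lookahead=) remaining=[) ) ) ) / id - num $]
Step 12: reduce T->F. Stack=[( ( ( ( T] ptr=7 lookahead=) remaining=[) ) ) ) / id - num $]
Step 13: reduce E->T. Stack=[( ( ( ( E] ptr=7 lookahead=) remaining=[) ) ) ) / id - num $]
Step 14: shift ). Stack=[( ( ( ( E )] ptr=8 lookahead=) remaining=[) ) ) / id - num $]
Step 15: reduce F->( E ). Stack=[( ( ( F] ptr=8 lookahead=) remaining=[) ) ) / id - num $]
Step 16: reduce T->F. Stack=[( ( ( T] ptr=8 lookahead=) remaining=[) ) ) / id - num $]
Step 17: reduce E->T. Stack=[( ( ( E] ptr=8 lookahead=) remaining=[) ) ) / id - num $]
Step 18: shift ). Stack=[( ( ( E )] ptr=9 lookahead=) remaining=[) ) / id - num $]
Step 19: reduce F->( E ). Stack=[( ( F] ptr=9 lookahead=) remaining=[) ) / id - num $]
Step 20: reduce T->F. Stack=[( ( T] ptr=9 lookahead=) remaining=[) ) / id - num $]
Step 21: reduce E->T. Stack=[( ( E] ptr=9 lookahead=) remaining=[) ) / id - num $]
Step 22: shift ). Stack=[( ( E )] ptr=10 lookahead=) remaining=[) / id - num $]
Step 23: reduce F->( E ). Stack=[( F] ptr=10 lookahead=) remaining=[) / id - num $]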